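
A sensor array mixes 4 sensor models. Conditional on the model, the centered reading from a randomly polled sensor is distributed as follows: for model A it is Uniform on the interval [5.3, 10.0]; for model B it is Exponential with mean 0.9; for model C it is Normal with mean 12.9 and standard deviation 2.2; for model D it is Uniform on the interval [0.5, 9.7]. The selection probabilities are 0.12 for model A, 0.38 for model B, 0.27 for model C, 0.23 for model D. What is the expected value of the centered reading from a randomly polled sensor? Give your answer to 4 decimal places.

5.9160

Component means — A: 7.65; B: 0.9; C: 12.9; D: 5.1.
E[X] = 0.12·7.65 + 0.38·0.9 + 0.27·12.9 + 0.23·5.1 = 5.916.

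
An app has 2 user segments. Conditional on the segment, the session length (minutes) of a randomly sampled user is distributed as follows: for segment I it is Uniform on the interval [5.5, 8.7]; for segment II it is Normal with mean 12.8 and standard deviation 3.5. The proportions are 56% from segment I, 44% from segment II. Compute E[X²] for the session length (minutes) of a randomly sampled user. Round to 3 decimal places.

For each component E[X²] = Var + (mean)², giving I: 51.2633; II: 176.09.
Overall E[X²] = 0.56·51.2633 + 0.44·176.09 = 106.187.

106.187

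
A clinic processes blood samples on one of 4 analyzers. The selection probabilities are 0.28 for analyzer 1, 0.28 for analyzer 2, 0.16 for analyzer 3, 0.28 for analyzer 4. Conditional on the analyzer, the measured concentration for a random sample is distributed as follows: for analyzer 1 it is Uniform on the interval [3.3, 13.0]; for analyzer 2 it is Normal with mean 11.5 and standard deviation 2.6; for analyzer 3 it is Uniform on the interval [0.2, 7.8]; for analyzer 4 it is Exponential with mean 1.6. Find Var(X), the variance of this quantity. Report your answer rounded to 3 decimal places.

Per component, 1: μ=8.15, E[X²]=74.2633; 2: μ=11.5, E[X²]=139.01; 3: μ=4, E[X²]=20.8133; 4: μ=1.6, E[X²]=5.12.
E[X] = 0.28·8.15 + 0.28·11.5 + 0.16·4 + 0.28·1.6 = 6.59.
E[X²] = 0.28·74.2633 + 0.28·139.01 + 0.16·20.8133 + 0.28·5.12 = 64.4803.
Var(X) = E[X²] − (E[X])² = 64.4803 − 43.4281 = 21.0522.

21.052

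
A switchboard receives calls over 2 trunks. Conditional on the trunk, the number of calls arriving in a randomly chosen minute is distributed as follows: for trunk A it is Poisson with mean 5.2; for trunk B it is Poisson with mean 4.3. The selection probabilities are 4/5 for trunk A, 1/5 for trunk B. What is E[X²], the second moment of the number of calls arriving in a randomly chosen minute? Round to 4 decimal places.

For each component E[X²] = Var + (mean)², giving A: 32.24; B: 22.79.
Overall E[X²] = 0.8·32.24 + 0.2·22.79 = 30.35.

30.3500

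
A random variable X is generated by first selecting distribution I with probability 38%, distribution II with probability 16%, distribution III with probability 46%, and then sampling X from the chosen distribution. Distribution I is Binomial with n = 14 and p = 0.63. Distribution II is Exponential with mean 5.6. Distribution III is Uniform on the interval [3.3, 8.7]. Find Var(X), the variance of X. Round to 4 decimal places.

9.4077

Per component, I: μ=8.82, E[X²]=81.0558; II: μ=5.6, E[X²]=62.72; III: μ=6, E[X²]=38.43.
E[X] = 0.38·8.82 + 0.16·5.6 + 0.46·6 = 7.0076.
E[X²] = 0.38·81.0558 + 0.16·62.72 + 0.46·38.43 = 58.5142.
Var(X) = E[X²] − (E[X])² = 58.5142 − 49.1065 = 9.40775.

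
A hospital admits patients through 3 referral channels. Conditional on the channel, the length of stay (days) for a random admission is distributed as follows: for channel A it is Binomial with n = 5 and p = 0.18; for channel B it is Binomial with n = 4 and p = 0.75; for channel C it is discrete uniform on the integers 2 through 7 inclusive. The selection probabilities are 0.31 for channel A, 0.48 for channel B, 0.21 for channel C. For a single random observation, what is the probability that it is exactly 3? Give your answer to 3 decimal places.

0.250

Conditional on each channel, P(X = 3): A: 0.0392144; B: 0.421875; C: 0.166667.
By total probability, P(X = 3) = 0.31·0.0392144 + 0.48·0.421875 + 0.21·0.166667 = 0.249656.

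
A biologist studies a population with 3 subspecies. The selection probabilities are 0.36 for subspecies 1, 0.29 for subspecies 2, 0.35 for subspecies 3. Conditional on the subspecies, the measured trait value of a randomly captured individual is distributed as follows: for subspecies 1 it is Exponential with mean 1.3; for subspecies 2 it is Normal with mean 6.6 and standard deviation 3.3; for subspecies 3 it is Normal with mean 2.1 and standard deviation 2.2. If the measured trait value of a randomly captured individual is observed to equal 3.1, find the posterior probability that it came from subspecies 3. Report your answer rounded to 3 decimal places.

0.557

Likelihoods f(3.1 | ·): 1: 0.0708649; 2: 0.0688859; 3: 0.163539.
Posterior ∝ prior × likelihood. Numerator for 3: 0.35·0.163539 = 0.0572388.
Normalizing constant: 0.36·0.0708649 + 0.29·0.0688859 + 0.35·0.163539 = 0.102727.
P(3 | observation) = 0.0572388 / 0.102727 = 0.557193.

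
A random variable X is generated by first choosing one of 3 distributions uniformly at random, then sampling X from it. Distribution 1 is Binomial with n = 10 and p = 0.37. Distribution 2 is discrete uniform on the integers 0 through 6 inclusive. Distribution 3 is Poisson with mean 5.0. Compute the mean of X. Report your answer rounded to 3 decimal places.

Component means — 1: 3.7; 2: 3; 3: 5.
E[X] = 0.333333·3.7 + 0.333333·3 + 0.333333·5 = 3.9.

3.900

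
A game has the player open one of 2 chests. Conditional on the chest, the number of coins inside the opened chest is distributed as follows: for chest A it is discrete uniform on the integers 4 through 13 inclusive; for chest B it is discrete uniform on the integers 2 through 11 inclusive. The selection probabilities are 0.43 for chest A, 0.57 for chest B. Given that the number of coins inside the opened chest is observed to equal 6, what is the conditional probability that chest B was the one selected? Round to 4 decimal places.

Likelihoods P(X=6 | ·): A: 0.1; B: 0.1.
Posterior ∝ prior × likelihood. Numerator for B: 0.57·0.1 = 0.057.
Normalizing constant: 0.43·0.1 + 0.57·0.1 = 0.1.
P(B | observation) = 0.057 / 0.1 = 0.57.

0.5700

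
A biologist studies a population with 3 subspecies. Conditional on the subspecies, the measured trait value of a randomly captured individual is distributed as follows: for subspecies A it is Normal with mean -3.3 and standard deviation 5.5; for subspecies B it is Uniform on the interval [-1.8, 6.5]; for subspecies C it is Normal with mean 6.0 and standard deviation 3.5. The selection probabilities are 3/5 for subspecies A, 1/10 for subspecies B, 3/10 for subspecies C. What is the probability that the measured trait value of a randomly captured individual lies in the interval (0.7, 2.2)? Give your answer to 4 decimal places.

Conditional on each subspecies, P(0.7 < X < 2.2): A: 0.0748742; B: 0.180723; C: 0.073826.
By total probability, P(0.7 < X < 2.2) = 0.6·0.0748742 + 0.1·0.180723 + 0.3·0.073826 = 0.0851446.

0.0851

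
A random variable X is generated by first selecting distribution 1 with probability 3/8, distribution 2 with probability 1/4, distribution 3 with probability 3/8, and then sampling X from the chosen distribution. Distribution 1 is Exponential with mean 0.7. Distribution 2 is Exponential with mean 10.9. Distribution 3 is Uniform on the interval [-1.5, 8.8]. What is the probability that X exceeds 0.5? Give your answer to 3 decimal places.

Conditional on each component, P(X > 0.5): 1: 0.489542; 2: 0.955165; 3: 0.805825.
By total probability, P(X > 0.5) = 0.375·0.489542 + 0.25·0.955165 + 0.375·0.805825 = 0.724554.

0.725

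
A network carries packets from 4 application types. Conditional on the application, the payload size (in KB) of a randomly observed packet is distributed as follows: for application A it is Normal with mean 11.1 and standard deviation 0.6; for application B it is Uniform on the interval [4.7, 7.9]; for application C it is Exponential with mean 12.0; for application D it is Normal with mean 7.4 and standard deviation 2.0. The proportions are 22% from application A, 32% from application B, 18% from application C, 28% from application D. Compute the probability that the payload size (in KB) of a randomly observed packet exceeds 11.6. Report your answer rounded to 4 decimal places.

Conditional on each application, P(X > 11.6): A: 0.202328; B: 0; C: 0.380349; D: 0.0178644.
By total probability, P(X > 11.6) = 0.22·0.202328 + 0.32·0 + 0.18·0.380349 + 0.28·0.0178644 = 0.117977.

0.1180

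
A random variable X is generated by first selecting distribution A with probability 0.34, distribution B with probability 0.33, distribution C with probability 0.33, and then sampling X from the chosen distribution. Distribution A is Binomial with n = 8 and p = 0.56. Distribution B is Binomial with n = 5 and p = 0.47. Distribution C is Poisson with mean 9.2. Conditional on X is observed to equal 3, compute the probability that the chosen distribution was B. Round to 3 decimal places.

Likelihoods P(X=3 | ·): A: 0.162187; B: 0.291639; C: 0.013113.
Posterior ∝ prior × likelihood. Numerator for B: 0.33·0.291639 = 0.0962408.
Normalizing constant: 0.34·0.162187 + 0.33·0.291639 + 0.33·0.013113 = 0.155712.
P(B | observation) = 0.0962408 / 0.155712 = 0.618071.

0.618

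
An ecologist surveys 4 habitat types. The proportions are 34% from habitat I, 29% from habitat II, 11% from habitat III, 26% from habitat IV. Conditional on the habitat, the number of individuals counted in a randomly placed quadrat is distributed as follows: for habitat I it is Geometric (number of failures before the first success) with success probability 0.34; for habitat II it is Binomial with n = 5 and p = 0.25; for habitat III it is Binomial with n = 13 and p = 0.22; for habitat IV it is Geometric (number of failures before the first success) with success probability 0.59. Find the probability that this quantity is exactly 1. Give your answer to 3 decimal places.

Conditional on each habitat, P(X = 1): I: 0.2244; II: 0.395508; III: 0.145045; IV: 0.2419.
By total probability, P(X = 1) = 0.34·0.2244 + 0.29·0.395508 + 0.11·0.145045 + 0.26·0.2419 = 0.269842.

0.270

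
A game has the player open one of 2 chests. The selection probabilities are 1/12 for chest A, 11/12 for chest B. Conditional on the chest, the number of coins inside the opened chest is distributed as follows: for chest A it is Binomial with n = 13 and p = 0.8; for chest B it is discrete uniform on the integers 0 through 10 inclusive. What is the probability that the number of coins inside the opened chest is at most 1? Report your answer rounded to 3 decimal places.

Conditional on each chest, P(X ≤ 1): A: 4.34176e-08; B: 0.181818.
By total probability, P(X ≤ 1) = 0.0833333·4.34176e-08 + 0.916667·0.181818 = 0.166667.

0.167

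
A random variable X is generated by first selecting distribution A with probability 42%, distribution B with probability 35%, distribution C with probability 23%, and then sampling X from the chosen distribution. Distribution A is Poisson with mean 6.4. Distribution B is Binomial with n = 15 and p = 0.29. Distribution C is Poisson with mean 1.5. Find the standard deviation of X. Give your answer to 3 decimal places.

2.776

Per component, A: μ=6.4, E[X²]=47.36; B: μ=4.35, E[X²]=22.011; C: μ=1.5, E[X²]=3.75.
E[X] = 0.42·6.4 + 0.35·4.35 + 0.23·1.5 = 4.5555.
E[X²] = 0.42·47.36 + 0.35·22.011 + 0.23·3.75 = 28.4576.
Var(X) = E[X²] − (E[X])² = 28.4576 − 20.7526 = 7.70497.
SD(X) = √7.70497 = 2.77578.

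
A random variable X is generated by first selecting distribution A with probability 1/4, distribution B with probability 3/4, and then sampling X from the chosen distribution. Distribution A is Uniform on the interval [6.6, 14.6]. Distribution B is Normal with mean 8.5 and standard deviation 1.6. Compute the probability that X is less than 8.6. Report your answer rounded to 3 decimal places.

Conditional on each component, P(X < 8.6): A: 0.25; B: 0.524918.
By total probability, P(X < 8.6) = 0.25·0.25 + 0.75·0.524918 = 0.456188.

0.456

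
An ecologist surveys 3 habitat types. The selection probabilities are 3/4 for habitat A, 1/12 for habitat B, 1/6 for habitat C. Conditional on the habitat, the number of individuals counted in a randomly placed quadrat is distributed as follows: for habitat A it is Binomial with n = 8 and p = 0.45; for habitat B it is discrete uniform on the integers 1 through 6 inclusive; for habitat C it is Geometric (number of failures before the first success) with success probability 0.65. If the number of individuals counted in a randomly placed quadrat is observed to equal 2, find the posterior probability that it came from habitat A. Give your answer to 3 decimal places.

Likelihoods P(X=2 | ·): A: 0.156949; B: 0.166667; C: 0.079625.
Posterior ∝ prior × likelihood. Numerator for A: 0.75·0.156949 = 0.117712.
Normalizing constant: 0.75·0.156949 + 0.0833333·0.166667 + 0.166667·0.079625 = 0.144872.
P(A | observation) = 0.117712 / 0.144872 = 0.812526.

0.813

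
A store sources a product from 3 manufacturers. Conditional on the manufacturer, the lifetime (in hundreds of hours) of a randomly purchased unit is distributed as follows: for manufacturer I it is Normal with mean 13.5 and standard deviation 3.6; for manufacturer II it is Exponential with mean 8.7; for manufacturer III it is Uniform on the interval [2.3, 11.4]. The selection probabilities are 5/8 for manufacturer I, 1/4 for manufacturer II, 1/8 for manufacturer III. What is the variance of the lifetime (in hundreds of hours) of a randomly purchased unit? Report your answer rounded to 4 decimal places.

35.0469

Per component, I: μ=13.5, E[X²]=195.21; II: μ=8.7, E[X²]=151.38; III: μ=6.85, E[X²]=53.8233.
E[X] = 0.625·13.5 + 0.25·8.7 + 0.125·6.85 = 11.4688.
E[X²] = 0.625·195.21 + 0.25·151.38 + 0.125·53.8233 = 166.579.
Var(X) = E[X²] − (E[X])² = 166.579 − 131.532 = 35.0469.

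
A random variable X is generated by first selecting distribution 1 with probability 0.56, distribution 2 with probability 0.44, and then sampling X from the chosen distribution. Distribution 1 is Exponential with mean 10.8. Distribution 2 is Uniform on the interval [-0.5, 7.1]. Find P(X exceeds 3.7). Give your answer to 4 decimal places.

Conditional on each component, P(X > 3.7): 1: 0.709927; 2: 0.447368.
By total probability, P(X > 3.7) = 0.56·0.709927 + 0.44·0.447368 = 0.594401.

0.5944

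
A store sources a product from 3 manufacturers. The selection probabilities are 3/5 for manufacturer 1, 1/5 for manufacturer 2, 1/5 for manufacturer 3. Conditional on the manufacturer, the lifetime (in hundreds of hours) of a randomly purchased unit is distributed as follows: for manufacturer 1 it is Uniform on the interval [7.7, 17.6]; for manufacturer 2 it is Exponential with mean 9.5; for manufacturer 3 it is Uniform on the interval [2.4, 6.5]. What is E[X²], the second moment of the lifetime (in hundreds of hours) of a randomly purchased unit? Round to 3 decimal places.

141.255

For each component E[X²] = Var + (mean)², giving 1: 168.19; 2: 180.5; 3: 21.2033.
Overall E[X²] = 0.6·168.19 + 0.2·180.5 + 0.2·21.2033 = 141.255.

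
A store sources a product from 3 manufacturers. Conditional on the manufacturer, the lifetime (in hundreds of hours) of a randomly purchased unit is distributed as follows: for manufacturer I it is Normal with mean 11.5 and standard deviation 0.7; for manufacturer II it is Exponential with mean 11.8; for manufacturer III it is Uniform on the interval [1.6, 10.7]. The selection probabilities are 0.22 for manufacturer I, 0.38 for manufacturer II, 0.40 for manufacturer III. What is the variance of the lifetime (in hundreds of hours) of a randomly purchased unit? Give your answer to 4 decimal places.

63.1579

Per component, I: μ=11.5, E[X²]=132.74; II: μ=11.8, E[X²]=278.48; III: μ=6.15, E[X²]=44.7233.
E[X] = 0.22·11.5 + 0.38·11.8 + 0.4·6.15 = 9.474.
E[X²] = 0.22·132.74 + 0.38·278.48 + 0.4·44.7233 = 152.915.
Var(X) = E[X²] − (E[X])² = 152.915 − 89.7567 = 63.1579.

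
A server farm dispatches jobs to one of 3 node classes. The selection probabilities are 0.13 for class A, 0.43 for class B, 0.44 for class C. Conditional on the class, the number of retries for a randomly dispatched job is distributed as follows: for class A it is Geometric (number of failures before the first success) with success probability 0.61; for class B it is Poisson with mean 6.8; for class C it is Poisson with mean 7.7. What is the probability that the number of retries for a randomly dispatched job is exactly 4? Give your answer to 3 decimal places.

0.074

Conditional on each class, P(X = 4): A: 0.014112; B: 0.0992252; C: 0.0663261.
By total probability, P(X = 4) = 0.13·0.014112 + 0.43·0.0992252 + 0.44·0.0663261 = 0.0736849.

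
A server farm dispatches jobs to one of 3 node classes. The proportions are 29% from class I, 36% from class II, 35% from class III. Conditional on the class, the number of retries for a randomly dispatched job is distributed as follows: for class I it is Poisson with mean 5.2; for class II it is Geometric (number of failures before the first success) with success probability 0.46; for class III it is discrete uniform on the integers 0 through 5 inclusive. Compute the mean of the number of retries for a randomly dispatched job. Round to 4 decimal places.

Component means — I: 5.2; II: 1.17391; III: 2.5.
E[X] = 0.29·5.2 + 0.36·1.17391 + 0.35·2.5 = 2.80561.

2.8056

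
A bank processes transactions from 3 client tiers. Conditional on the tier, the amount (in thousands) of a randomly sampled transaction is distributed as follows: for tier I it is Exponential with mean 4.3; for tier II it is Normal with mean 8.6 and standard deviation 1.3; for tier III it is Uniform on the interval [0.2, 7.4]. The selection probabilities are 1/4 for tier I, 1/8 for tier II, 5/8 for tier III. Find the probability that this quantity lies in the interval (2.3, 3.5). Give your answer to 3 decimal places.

Conditional on each tier, P(2.3 < X < 3.5): I: 0.142635; II: 4.30832e-05; III: 0.166667.
By total probability, P(2.3 < X < 3.5) = 0.25·0.142635 + 0.125·4.30832e-05 + 0.625·0.166667 = 0.139831.

0.140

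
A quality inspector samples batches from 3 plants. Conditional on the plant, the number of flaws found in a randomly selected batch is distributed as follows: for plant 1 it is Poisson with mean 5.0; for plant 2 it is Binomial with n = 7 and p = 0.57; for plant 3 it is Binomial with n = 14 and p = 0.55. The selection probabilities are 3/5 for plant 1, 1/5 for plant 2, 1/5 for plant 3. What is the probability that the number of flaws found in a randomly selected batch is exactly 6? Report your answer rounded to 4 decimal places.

0.1363

Conditional on each plant, P(X = 6): 1: 0.146223; 2: 0.103232; 3: 0.139776.
By total probability, P(X = 6) = 0.6·0.146223 + 0.2·0.103232 + 0.2·0.139776 = 0.136335.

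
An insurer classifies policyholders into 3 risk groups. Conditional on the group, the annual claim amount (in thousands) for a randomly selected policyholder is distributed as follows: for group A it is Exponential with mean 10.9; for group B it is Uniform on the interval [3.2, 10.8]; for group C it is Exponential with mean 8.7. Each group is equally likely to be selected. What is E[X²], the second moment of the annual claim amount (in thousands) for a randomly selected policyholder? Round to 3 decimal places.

147.604

For each component E[X²] = Var + (mean)², giving A: 237.62; B: 53.8133; C: 151.38.
Overall E[X²] = 0.333333·237.62 + 0.333333·53.8133 + 0.333333·151.38 = 147.604.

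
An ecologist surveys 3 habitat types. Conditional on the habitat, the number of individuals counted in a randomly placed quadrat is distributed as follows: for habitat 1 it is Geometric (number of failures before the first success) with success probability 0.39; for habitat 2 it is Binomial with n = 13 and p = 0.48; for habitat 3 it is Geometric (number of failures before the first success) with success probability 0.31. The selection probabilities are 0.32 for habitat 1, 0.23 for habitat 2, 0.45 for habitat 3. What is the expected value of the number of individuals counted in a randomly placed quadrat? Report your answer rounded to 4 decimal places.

Component means — 1: 1.5641; 2: 6.24; 3: 2.22581.
E[X] = 0.32·1.5641 + 0.23·6.24 + 0.45·2.22581 = 2.93733.

2.9373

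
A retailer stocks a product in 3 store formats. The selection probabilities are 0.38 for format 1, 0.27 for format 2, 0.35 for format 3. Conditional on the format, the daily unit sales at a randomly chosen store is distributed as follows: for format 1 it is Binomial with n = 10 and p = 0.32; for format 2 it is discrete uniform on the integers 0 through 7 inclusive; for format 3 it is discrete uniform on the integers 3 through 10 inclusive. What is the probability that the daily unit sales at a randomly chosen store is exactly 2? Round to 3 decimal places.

Conditional on each format, P(X = 2): 1: 0.210661; 2: 0.125; 3: 0.
By total probability, P(X = 2) = 0.38·0.210661 + 0.27·0.125 + 0.35·0 = 0.113801.

0.114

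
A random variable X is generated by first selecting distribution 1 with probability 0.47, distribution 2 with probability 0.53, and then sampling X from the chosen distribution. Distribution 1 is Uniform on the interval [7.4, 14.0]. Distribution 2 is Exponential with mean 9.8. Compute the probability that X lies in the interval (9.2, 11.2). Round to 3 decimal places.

0.181

Conditional on each component, P(9.2 < X < 11.2): 1: 0.30303; 2: 0.0721999.
By total probability, P(9.2 < X < 11.2) = 0.47·0.30303 + 0.53·0.0721999 = 0.18069.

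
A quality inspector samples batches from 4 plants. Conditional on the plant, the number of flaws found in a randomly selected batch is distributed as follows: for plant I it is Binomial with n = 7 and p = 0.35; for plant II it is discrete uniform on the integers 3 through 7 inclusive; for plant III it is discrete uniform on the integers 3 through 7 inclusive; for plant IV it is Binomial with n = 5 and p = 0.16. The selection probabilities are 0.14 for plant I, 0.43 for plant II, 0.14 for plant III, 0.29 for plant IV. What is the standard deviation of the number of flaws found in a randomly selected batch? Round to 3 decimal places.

2.259

Per component, I: μ=2.45, E[X²]=7.595; II: μ=5, E[X²]=27; III: μ=5, E[X²]=27; IV: μ=0.8, E[X²]=1.312.
E[X] = 0.14·2.45 + 0.43·5 + 0.14·5 + 0.29·0.8 = 3.425.
E[X²] = 0.14·7.595 + 0.43·27 + 0.14·27 + 0.29·1.312 = 16.8338.
Var(X) = E[X²] − (E[X])² = 16.8338 − 11.7306 = 5.10316.
SD(X) = √5.10316 = 2.25902.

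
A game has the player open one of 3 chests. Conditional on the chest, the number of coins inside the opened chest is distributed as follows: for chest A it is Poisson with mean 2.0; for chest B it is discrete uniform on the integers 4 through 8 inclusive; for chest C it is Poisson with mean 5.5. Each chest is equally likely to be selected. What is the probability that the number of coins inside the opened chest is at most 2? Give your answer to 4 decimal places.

0.2550

Conditional on each chest, P(X ≤ 2): A: 0.676676; B: 0; C: 0.0883764.
By total probability, P(X ≤ 2) = 0.333333·0.676676 + 0.333333·0 + 0.333333·0.0883764 = 0.255018.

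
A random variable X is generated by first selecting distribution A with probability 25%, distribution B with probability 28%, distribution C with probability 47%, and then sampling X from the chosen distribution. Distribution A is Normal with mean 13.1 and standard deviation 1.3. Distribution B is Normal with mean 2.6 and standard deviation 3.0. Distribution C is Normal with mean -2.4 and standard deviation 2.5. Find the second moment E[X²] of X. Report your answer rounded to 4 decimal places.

53.3825

For each component E[X²] = Var + (mean)², giving A: 173.3; B: 15.76; C: 12.01.
Overall E[X²] = 0.25·173.3 + 0.28·15.76 + 0.47·12.01 = 53.3825.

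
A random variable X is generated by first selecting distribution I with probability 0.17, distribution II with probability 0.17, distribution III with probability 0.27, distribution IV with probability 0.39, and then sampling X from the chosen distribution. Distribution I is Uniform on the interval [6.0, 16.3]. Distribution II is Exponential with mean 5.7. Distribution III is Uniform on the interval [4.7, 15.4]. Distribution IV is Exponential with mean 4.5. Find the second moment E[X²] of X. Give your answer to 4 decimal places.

79.3261

For each component E[X²] = Var + (mean)², giving I: 133.163; II: 64.98; III: 110.543; IV: 40.5.
Overall E[X²] = 0.17·133.163 + 0.17·64.98 + 0.27·110.543 + 0.39·40.5 = 79.3261.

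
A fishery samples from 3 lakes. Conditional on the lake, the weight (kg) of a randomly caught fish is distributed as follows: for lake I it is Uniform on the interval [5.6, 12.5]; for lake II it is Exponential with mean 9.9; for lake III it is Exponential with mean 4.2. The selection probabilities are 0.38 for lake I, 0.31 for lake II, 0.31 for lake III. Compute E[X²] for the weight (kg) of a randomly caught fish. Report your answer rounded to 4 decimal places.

For each component E[X²] = Var + (mean)², giving I: 85.87; II: 196.02; III: 35.28.
Overall E[X²] = 0.38·85.87 + 0.31·196.02 + 0.31·35.28 = 104.334.

104.3336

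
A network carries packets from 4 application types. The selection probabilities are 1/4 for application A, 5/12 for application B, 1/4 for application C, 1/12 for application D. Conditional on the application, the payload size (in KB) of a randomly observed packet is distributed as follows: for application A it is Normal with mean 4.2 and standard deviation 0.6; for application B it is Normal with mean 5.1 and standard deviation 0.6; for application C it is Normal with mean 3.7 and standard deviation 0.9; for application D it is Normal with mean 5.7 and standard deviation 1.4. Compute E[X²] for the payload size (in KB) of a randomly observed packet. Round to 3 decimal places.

21.983

For each component E[X²] = Var + (mean)², giving A: 18; B: 26.37; C: 14.5; D: 34.45.
Overall E[X²] = 0.25·18 + 0.416667·26.37 + 0.25·14.5 + 0.0833333·34.45 = 21.9833.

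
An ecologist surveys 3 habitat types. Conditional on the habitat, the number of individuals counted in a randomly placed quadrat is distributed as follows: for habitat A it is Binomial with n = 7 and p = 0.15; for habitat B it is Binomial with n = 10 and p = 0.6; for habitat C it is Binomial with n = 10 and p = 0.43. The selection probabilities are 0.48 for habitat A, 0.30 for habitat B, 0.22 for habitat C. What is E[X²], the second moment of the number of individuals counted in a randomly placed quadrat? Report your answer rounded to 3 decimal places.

For each component E[X²] = Var + (mean)², giving A: 1.995; B: 38.4; C: 20.941.
Overall E[X²] = 0.48·1.995 + 0.3·38.4 + 0.22·20.941 = 17.0846.

17.085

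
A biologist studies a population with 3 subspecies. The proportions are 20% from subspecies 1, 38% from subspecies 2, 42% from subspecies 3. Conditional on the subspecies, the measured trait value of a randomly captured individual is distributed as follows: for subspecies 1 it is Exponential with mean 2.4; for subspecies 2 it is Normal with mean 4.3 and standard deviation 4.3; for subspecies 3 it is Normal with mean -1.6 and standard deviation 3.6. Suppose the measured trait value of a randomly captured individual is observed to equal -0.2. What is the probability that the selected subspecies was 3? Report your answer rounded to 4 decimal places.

0.6791

Likelihoods f(-0.2 | ·): 1: 0; 2: 0.0536568; 3: 0.102747.
Posterior ∝ prior × likelihood. Numerator for 3: 0.42·0.102747 = 0.0431536.
Normalizing constant: 0.2·0 + 0.38·0.0536568 + 0.42·0.102747 = 0.0635432.
P(3 | observation) = 0.0431536 / 0.0635432 = 0.679122.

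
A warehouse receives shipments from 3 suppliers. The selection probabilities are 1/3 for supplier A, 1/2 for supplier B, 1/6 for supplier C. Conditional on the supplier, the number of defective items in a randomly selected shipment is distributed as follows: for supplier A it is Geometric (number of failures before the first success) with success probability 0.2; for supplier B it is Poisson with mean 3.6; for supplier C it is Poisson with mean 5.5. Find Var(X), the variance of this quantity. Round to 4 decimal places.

9.8358

Per component, A: μ=4, E[X²]=36; B: μ=3.6, E[X²]=16.56; C: μ=5.5, E[X²]=35.75.
E[X] = 0.333333·4 + 0.5·3.6 + 0.166667·5.5 = 4.05.
E[X²] = 0.333333·36 + 0.5·16.56 + 0.166667·35.75 = 26.2383.
Var(X) = E[X²] − (E[X])² = 26.2383 − 16.4025 = 9.83583.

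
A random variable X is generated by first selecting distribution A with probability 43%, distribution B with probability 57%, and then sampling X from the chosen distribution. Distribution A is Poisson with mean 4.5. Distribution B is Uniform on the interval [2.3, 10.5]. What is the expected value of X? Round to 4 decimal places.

Component means — A: 4.5; B: 6.4.
E[X] = 0.43·4.5 + 0.57·6.4 = 5.583.

5.5830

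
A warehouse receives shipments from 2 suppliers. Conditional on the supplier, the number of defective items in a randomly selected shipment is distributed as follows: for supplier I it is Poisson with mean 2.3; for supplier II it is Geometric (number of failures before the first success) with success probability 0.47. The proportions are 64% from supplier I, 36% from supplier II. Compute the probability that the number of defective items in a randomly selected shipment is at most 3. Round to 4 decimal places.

0.8432

Conditional on each supplier, P(X ≤ 3): I: 0.799347; II: 0.921095.
By total probability, P(X ≤ 3) = 0.64·0.799347 + 0.36·0.921095 = 0.843176.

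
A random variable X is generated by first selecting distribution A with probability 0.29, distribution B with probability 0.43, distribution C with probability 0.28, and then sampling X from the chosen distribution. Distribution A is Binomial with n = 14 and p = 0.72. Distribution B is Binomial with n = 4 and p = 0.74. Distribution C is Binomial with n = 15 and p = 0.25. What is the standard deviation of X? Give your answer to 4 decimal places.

3.4040

Per component, A: μ=10.08, E[X²]=104.429; B: μ=2.96, E[X²]=9.5312; C: μ=3.75, E[X²]=16.875.
E[X] = 0.29·10.08 + 0.43·2.96 + 0.28·3.75 = 5.246.
E[X²] = 0.29·104.429 + 0.43·9.5312 + 0.28·16.875 = 39.1078.
Var(X) = E[X²] − (E[X])² = 39.1078 − 27.5205 = 11.5873.
SD(X) = √11.5873 = 3.40401.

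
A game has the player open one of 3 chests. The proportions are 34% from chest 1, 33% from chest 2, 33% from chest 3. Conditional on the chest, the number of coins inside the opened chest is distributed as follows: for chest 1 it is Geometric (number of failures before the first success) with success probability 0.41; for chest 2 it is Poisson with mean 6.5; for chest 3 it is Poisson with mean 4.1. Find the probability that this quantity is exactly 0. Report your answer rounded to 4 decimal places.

Conditional on each chest, P(X = 0): 1: 0.41; 2: 0.00150344; 3: 0.0165727.
By total probability, P(X = 0) = 0.34·0.41 + 0.33·0.00150344 + 0.33·0.0165727 = 0.145365.

0.1454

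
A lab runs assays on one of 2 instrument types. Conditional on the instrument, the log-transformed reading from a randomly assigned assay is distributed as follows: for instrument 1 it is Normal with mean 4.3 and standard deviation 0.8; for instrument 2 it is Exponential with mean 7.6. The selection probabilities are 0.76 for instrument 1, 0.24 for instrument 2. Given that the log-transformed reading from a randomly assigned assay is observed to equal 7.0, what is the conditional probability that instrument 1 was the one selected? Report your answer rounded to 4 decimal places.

Likelihoods f(7.0 | ·): 1: 0.0016764; 2: 0.0523815.
Posterior ∝ prior × likelihood. Numerator for 1: 0.76·0.0016764 = 0.00127406.
Normalizing constant: 0.76·0.0016764 + 0.24·0.0523815 = 0.0138456.
P(1 | observation) = 0.00127406 / 0.0138456 = 0.0920191.

0.0920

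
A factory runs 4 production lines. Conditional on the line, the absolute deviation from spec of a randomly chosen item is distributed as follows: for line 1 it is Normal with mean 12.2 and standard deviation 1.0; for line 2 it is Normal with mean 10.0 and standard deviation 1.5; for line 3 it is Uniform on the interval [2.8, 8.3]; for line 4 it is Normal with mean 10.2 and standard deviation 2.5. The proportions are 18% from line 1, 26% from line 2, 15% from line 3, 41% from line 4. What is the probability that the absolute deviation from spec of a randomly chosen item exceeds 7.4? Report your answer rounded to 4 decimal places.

0.8099

Conditional on each line, P(X > 7.4): 1: 0.999999; 2: 0.958482; 3: 0.163636; 4: 0.868643.
By total probability, P(X > 7.4) = 0.18·0.999999 + 0.26·0.958482 + 0.15·0.163636 + 0.41·0.868643 = 0.809894.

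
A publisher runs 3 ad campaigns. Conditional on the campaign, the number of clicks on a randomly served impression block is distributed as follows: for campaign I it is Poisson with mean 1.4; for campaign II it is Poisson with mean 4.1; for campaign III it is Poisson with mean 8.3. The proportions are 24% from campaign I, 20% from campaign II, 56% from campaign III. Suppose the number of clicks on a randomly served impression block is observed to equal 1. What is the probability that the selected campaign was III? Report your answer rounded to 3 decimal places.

Likelihoods P(X=1 | ·): I: 0.345236; II: 0.067948; III: 0.00206269.
Posterior ∝ prior × likelihood. Numerator for III: 0.56·0.00206269 = 0.00115511.
Normalizing constant: 0.24·0.345236 + 0.2·0.067948 + 0.56·0.00206269 = 0.0976013.
P(III | observation) = 0.00115511 / 0.0976013 = 0.0118349.

0.012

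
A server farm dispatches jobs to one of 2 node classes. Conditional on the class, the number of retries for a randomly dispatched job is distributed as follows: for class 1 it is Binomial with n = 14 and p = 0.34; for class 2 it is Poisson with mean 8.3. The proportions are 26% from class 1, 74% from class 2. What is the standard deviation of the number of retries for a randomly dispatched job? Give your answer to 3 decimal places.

Per component, 1: μ=4.76, E[X²]=25.7992; 2: μ=8.3, E[X²]=77.19.
E[X] = 0.26·4.76 + 0.74·8.3 = 7.3796.
E[X²] = 0.26·25.7992 + 0.74·77.19 = 63.8284.
Var(X) = E[X²] − (E[X])² = 63.8284 − 54.4585 = 9.3699.
SD(X) = √9.3699 = 3.06103.

3.061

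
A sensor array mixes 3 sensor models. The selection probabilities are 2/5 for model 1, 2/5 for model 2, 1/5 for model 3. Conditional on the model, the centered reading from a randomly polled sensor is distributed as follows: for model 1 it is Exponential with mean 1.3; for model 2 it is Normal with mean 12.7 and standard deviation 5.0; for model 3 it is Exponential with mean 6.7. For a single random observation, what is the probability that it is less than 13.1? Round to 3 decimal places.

Conditional on each model, P(X < 13.1): 1: 0.999958; 2: 0.531881; 3: 0.858467.
By total probability, P(X < 13.1) = 0.4·0.999958 + 0.4·0.531881 + 0.2·0.858467 = 0.784429.

0.784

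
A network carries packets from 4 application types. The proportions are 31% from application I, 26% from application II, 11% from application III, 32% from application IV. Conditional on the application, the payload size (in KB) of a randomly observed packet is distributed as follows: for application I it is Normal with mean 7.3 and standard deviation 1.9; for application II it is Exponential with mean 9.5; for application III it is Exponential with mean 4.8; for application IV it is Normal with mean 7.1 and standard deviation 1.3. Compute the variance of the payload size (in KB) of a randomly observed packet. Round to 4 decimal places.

Per component, I: μ=7.3, E[X²]=56.9; II: μ=9.5, E[X²]=180.5; III: μ=4.8, E[X²]=46.08; IV: μ=7.1, E[X²]=52.1.
E[X] = 0.31·7.3 + 0.26·9.5 + 0.11·4.8 + 0.32·7.1 = 7.533.
E[X²] = 0.31·56.9 + 0.26·180.5 + 0.11·46.08 + 0.32·52.1 = 86.3098.
Var(X) = E[X²] − (E[X])² = 86.3098 − 56.7461 = 29.5637.

29.5637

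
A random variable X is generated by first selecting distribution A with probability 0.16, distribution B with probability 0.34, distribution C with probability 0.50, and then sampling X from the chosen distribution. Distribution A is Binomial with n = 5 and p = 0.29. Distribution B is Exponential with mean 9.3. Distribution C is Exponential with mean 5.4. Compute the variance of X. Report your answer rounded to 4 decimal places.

51.3375

Per component, A: μ=1.45, E[X²]=3.132; B: μ=9.3, E[X²]=172.98; C: μ=5.4, E[X²]=58.32.
E[X] = 0.16·1.45 + 0.34·9.3 + 0.5·5.4 = 6.094.
E[X²] = 0.16·3.132 + 0.34·172.98 + 0.5·58.32 = 88.4743.
Var(X) = E[X²] − (E[X])² = 88.4743 − 37.1368 = 51.3375.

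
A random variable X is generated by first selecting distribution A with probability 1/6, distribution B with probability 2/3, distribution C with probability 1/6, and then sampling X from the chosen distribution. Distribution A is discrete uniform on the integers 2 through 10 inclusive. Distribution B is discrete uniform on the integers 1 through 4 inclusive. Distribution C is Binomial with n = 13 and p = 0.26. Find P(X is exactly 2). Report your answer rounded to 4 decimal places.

Conditional on each component, P(X = 2): A: 0.111111; B: 0.25; C: 0.192128.
By total probability, P(X = 2) = 0.166667·0.111111 + 0.666667·0.25 + 0.166667·0.192128 = 0.217206.

0.2172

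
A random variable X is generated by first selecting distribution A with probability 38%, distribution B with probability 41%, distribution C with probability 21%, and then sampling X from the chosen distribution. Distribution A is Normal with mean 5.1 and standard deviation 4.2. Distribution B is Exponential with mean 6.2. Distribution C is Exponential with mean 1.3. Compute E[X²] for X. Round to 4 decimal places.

For each component E[X²] = Var + (mean)², giving A: 43.65; B: 76.88; C: 3.38.
Overall E[X²] = 0.38·43.65 + 0.41·76.88 + 0.21·3.38 = 48.8176.

48.8176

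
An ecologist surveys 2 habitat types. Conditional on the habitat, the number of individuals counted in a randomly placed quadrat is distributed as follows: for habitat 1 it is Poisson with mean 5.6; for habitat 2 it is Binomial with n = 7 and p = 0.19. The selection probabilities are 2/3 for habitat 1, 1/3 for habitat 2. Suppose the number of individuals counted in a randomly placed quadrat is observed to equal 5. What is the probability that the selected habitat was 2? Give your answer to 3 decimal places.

Likelihoods P(X=5 | ·): 1: 0.169711; 2: 0.00341159.
Posterior ∝ prior × likelihood. Numerator for 2: 0.333333·0.00341159 = 0.0011372.
Normalizing constant: 0.666667·0.169711 + 0.333333·0.00341159 = 0.114278.
P(2 | observation) = 0.0011372 / 0.114278 = 0.00995117.

0.010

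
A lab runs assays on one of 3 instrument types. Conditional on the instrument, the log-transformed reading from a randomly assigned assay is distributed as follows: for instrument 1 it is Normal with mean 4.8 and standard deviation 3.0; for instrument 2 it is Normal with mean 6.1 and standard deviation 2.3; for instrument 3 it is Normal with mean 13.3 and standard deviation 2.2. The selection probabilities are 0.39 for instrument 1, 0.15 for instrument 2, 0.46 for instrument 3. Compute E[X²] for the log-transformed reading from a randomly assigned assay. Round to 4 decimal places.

102.4664

For each component E[X²] = Var + (mean)², giving 1: 32.04; 2: 42.5; 3: 181.73.
Overall E[X²] = 0.39·32.04 + 0.15·42.5 + 0.46·181.73 = 102.466.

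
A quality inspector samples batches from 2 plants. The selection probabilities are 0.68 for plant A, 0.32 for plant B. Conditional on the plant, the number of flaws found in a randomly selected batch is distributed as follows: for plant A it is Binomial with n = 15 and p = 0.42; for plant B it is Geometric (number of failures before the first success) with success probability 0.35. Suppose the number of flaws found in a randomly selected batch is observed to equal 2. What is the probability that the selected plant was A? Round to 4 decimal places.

0.1828

Likelihoods P(X=2 | ·): A: 0.0155687; B: 0.147875.
Posterior ∝ prior × likelihood. Numerator for A: 0.68·0.0155687 = 0.0105867.
Normalizing constant: 0.68·0.0155687 + 0.32·0.147875 = 0.0579067.
P(A | observation) = 0.0105867 / 0.0579067 = 0.182823.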